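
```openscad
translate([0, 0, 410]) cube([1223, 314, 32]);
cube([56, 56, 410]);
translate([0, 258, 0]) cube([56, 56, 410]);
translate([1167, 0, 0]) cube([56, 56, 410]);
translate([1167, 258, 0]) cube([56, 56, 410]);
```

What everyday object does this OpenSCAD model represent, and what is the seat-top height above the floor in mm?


A bench. The seat-top height is 442 mm.

A long slab on four corner posts — a bench. The slab sits at z = 410 with thickness 32, so the top is 410 + 32 = 442 mm.


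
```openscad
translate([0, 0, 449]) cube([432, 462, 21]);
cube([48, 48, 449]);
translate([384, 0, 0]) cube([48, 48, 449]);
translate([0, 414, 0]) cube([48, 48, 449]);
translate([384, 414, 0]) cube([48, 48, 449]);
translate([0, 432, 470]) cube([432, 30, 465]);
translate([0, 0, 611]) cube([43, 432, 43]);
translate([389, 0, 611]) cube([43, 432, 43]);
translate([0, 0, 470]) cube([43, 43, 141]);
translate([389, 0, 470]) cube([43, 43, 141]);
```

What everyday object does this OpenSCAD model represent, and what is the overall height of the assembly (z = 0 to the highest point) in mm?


A chair. The overall height is 935 mm.

A slab on four corner posts with a tall panel at the back — a chair. The seat slab sits at z = 449 with thickness 21, and the 465 mm backrest starts at the seat top, so the overall height is 449 + 21 + 465 = 935 mm.


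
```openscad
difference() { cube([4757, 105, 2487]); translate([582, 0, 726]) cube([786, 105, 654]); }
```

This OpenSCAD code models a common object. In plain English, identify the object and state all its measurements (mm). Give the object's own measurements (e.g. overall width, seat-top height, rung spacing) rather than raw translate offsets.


A wall 4757 mm long (x), 105 mm thick (y), 2487 mm tall, with a rectangular window opening cut through it. The opening is 786 mm wide and 654 mm tall; its sill is at z = 726 mm and its near (−x) edge is 582 mm from the wall's −x end. The opening passes through the full wall thickness.


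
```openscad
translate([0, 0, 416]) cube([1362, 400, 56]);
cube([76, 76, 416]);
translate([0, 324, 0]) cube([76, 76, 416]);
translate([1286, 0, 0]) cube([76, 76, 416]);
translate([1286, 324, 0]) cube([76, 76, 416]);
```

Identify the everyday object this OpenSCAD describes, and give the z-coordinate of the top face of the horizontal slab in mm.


A bench. The seat-top height is 472 mm.

A long slab on four corner posts — a bench. The slab sits at z = 416 with thickness 56, so the top is 416 + 56 = 472 mm.


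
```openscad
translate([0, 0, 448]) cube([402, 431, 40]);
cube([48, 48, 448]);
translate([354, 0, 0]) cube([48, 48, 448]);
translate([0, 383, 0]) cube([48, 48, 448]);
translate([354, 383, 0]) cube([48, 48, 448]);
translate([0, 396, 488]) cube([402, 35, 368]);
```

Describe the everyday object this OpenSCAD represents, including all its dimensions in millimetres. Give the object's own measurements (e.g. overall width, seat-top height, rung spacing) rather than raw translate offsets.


A chair. The seat is a 402×431×40 mm slab with its top at z = 488 mm, on four 48×48 mm corner legs (flush with the seat edges, standing on z = 0). A flat backrest 35 mm thick, 368 mm tall, spans the full seat width and rises from the seat top along its +y edge, rear face flush with the rear of the seat.


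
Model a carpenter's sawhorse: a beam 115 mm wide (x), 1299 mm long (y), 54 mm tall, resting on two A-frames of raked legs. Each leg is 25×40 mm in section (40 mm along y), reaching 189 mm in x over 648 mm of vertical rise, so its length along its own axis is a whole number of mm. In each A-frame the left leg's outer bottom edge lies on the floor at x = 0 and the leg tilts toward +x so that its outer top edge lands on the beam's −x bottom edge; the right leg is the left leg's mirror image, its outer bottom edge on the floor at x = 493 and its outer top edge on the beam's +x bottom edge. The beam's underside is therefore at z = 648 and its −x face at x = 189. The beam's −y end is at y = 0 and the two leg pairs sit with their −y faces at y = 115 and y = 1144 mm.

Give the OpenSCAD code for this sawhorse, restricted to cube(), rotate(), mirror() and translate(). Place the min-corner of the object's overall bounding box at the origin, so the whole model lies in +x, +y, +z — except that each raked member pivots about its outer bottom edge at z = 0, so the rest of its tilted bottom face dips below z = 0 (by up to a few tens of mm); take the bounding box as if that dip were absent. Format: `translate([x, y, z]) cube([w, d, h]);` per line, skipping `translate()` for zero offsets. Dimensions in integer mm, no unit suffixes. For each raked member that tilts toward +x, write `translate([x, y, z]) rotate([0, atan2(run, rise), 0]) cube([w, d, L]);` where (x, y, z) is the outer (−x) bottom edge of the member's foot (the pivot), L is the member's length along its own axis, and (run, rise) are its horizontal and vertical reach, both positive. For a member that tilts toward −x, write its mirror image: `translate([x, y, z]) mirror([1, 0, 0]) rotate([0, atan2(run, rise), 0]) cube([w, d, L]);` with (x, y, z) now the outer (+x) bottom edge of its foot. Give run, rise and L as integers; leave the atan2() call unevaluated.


translate([189, 0, 648]) cube([115, 1299, 54]);
translate([0, 115, 0]) rotate([0, atan2(189, 648), 0]) cube([25, 40, 675]);
translate([493, 115, 0]) mirror([1, 0, 0]) rotate([0, atan2(189, 648), 0]) cube([25, 40, 675]);
translate([0, 1144, 0]) rotate([0, atan2(189, 648), 0]) cube([25, 40, 675]);
translate([493, 1144, 0]) mirror([1, 0, 0]) rotate([0, atan2(189, 648), 0]) cube([25, 40, 675]);


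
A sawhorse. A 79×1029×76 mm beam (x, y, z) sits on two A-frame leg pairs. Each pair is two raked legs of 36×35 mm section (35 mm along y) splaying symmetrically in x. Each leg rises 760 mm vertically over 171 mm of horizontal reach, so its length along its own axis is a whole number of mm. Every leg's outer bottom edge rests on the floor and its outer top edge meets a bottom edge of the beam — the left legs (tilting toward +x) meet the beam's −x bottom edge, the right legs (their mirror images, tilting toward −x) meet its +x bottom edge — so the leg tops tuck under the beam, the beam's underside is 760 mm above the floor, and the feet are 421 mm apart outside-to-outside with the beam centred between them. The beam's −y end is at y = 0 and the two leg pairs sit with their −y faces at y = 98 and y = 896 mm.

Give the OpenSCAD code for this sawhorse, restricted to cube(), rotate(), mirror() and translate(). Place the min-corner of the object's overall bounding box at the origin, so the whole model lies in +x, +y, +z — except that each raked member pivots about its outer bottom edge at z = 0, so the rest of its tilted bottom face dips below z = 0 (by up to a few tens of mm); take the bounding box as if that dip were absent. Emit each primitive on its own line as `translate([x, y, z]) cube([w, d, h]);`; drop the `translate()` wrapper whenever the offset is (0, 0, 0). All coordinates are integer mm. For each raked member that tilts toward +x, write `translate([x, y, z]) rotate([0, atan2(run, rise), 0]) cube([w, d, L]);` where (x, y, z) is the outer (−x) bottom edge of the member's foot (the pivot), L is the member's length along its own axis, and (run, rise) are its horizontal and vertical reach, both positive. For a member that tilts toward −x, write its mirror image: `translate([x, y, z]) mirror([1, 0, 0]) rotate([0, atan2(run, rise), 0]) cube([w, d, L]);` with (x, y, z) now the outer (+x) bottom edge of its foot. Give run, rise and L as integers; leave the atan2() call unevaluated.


// leg length = √(171² + 760²) = 779
// right-leg outer foot x = 2·171 + 79 = 421
// beam min-corner = (171, 0, 760)
translate([171, 0, 760]) cube([79, 1029, 76]);
translate([0, 98, 0]) rotate([0, atan2(171, 760), 0]) cube([36, 35, 779]);
translate([421, 98, 0]) mirror([1, 0, 0]) rotate([0, atan2(171, 760), 0]) cube([36, 35, 779]);
translate([0, 896, 0]) rotate([0, atan2(171, 760), 0]) cube([36, 35, 779]);
translate([421, 896, 0]) mirror([1, 0, 0]) rotate([0, atan2(171, 760), 0]) cube([36, 35, 779]);


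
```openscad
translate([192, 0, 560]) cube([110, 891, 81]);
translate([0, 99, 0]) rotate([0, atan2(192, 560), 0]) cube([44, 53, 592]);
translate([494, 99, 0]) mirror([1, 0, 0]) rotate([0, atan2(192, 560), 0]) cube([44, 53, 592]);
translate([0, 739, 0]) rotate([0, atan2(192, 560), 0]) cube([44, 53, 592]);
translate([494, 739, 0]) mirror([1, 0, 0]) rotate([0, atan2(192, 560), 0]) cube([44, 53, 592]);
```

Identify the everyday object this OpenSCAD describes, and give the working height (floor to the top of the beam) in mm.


A sawhorse. The overall height is 641 mm.

A beam across two mirrored pairs of raked legs — a sawhorse. The beam's underside is at z = 560 (matching the legs' vertical rise in atan2(192, 560)) and the beam is 81 mm tall, so its top is at 560 + 81 = 641 mm. The raked legs top out at the beam's underside, so that is the highest point.


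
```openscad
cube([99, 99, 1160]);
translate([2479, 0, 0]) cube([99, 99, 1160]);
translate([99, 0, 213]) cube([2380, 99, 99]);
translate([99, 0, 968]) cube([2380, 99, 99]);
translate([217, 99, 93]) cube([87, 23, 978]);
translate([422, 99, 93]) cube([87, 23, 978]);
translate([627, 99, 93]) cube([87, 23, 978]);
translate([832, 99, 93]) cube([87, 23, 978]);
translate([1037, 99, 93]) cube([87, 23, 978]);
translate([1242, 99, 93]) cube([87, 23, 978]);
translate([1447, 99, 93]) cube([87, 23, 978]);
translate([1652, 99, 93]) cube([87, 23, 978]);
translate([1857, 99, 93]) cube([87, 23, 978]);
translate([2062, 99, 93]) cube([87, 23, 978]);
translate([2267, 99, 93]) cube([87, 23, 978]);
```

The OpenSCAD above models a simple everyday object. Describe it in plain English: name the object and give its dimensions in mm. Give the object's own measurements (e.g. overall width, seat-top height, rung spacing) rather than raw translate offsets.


A fence section. Two 99×99 mm posts, 1160 mm tall, stand on the floor with a clear span of 2380 mm between their inner faces. Two horizontal rails of 99×99 mm section span the gap between the posts with their undersides at z = 213 mm and z = 968 mm, flush with the posts' −y face. 11 pickets, each 87 mm wide, 23 mm thick and 978 mm tall, are fixed to the +y face of the rails with their bottoms at z = 93 mm, spaced across the span with a 118 mm gap after the −x post and between neighbouring pickets, with 125 mm left before the +x post.


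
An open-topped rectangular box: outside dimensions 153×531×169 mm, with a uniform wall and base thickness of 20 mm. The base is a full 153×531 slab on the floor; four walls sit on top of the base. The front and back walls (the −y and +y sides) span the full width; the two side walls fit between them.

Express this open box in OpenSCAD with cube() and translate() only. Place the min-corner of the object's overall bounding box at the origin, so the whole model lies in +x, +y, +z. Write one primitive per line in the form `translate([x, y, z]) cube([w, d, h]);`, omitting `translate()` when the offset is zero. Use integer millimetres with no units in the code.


cube([153, 531, 20]);
translate([0, 0, 20]) cube([153, 20, 149]);
translate([0, 511, 20]) cube([153, 20, 149]);
translate([0, 20, 20]) cube([20, 491, 149]);
translate([133, 20, 20]) cube([20, 491, 149]);


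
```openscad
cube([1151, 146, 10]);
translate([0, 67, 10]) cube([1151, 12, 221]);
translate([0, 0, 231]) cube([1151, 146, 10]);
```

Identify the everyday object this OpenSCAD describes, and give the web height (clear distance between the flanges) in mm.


An I-beam. The web height is 221 mm.

Two wide flanges with a thin centred web — an I-beam. Overall 241 mm minus two 10 mm flanges gives a web of 241 − 2·10 = 221 mm.


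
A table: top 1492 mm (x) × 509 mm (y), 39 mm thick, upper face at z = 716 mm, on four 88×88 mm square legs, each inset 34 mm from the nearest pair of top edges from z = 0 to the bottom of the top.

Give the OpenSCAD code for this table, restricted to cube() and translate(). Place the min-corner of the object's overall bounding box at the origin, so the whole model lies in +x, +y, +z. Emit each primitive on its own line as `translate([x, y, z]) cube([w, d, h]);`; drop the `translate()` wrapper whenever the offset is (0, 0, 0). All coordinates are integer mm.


translate([0, 0, 677]) cube([1492, 509, 39]);
translate([34, 34, 0]) cube([88, 88, 677]);
translate([1370, 34, 0]) cube([88, 88, 677]);
translate([34, 387, 0]) cube([88, 88, 677]);
translate([1370, 387, 0]) cube([88, 88, 677]);


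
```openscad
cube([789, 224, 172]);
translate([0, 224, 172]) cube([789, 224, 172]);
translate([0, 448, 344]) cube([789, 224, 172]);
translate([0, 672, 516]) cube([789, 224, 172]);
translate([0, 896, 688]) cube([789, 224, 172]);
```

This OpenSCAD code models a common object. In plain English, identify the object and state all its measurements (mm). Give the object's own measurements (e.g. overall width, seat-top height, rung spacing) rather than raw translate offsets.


A straight staircase of 5 solid steps. Each step is 789 mm wide (x), 224 mm deep (y, the going) and 172 mm tall (the rise). The first step rests on the floor; each subsequent step sits one going further in +y and one rise higher in +z, directly behind and above the previous step with no overlap.


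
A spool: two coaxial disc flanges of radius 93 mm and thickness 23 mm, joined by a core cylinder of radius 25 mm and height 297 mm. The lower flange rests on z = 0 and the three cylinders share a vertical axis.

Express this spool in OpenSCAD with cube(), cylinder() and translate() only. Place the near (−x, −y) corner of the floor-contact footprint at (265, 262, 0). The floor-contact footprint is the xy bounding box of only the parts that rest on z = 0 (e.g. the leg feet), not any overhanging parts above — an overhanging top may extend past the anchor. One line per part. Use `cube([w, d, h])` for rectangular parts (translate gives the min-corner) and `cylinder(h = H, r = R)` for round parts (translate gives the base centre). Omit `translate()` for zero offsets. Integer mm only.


translate([358, 355, 0]) cylinder(h = 23, r = 93);
translate([358, 355, 23]) cylinder(h = 297, r = 25);
translate([358, 355, 320]) cylinder(h = 23, r = 93);


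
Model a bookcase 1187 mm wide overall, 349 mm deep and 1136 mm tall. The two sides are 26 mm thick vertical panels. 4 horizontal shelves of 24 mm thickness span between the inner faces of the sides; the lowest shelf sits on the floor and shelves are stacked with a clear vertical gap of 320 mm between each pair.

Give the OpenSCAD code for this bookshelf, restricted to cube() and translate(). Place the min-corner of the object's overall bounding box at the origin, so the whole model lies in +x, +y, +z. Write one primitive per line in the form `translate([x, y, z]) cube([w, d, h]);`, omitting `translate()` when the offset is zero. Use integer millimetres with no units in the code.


cube([26, 349, 1136]);
translate([1161, 0, 0]) cube([26, 349, 1136]);
translate([26, 0, 0]) cube([1135, 349, 24]);
translate([26, 0, 344]) cube([1135, 349, 24]);
translate([26, 0, 688]) cube([1135, 349, 24]);
translate([26, 0, 1032]) cube([1135, 349, 24]);


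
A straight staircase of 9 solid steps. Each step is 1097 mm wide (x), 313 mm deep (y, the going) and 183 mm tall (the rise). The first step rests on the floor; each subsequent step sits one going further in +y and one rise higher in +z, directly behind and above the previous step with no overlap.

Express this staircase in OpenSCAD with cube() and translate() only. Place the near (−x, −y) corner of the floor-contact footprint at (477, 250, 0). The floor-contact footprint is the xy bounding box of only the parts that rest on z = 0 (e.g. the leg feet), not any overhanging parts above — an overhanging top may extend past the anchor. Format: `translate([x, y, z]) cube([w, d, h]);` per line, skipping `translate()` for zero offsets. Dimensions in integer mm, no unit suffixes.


translate([477, 250, 0]) cube([1097, 313, 183]);
translate([477, 563, 183]) cube([1097, 313, 183]);
translate([477, 876, 366]) cube([1097, 313, 183]);
translate([477, 1189, 549]) cube([1097, 313, 183]);
translate([477, 1502, 732]) cube([1097, 313, 183]);
translate([477, 1815, 915]) cube([1097, 313, 183]);
translate([477, 2128, 1098]) cube([1097, 313, 183]);
translate([477, 2441, 1281]) cube([1097, 313, 183]);
translate([477, 2754, 1464]) cube([1097, 313, 183]);


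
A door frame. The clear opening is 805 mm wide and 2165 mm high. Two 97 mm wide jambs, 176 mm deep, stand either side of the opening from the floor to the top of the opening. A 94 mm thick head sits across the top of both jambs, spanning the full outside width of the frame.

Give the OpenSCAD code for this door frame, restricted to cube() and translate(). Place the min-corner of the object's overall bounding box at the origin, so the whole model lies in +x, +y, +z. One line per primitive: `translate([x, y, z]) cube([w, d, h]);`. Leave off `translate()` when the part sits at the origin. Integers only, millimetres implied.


cube([97, 176, 2165]);
translate([902, 0, 0]) cube([97, 176, 2165]);
translate([0, 0, 2165]) cube([999, 176, 94]);


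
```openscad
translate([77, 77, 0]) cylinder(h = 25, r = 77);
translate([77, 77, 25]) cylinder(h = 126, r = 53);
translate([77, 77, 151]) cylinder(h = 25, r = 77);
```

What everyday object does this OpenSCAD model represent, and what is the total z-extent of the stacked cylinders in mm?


A spool. The overall height is 176 mm.

Three coaxial cylinders, large–small–large — a spool. Two 25 mm flanges and a 126 mm core give 25 + 126 + 25 = 176 mm.


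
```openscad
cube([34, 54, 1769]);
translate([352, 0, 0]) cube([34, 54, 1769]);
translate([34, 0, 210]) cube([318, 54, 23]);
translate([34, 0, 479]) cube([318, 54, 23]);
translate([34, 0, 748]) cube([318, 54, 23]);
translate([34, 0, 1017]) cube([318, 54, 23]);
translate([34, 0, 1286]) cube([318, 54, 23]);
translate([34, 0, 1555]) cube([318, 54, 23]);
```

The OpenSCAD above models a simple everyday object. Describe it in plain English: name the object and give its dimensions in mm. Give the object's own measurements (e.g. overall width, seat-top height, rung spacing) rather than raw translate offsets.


A straight ladder. Two 34×54 mm vertical rails, 1769 mm tall, stand 386 mm apart (outside-to-outside) with their front faces coplanar on the −y side. 6 rungs, each 54 mm deep and 23 mm tall, span between the inner faces of the rails, front faces flush with the rails. The lowest rung's underside is at z = 210 mm and rungs are spaced 269 mm apart (underside to underside).


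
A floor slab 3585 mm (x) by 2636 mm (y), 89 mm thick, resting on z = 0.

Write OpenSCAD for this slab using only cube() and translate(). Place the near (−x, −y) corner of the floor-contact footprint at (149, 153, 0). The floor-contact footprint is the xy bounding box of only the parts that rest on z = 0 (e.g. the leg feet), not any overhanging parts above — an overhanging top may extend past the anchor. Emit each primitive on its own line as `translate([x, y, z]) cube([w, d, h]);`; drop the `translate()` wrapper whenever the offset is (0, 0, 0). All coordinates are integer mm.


translate([149, 153, 0]) cube([3585, 2636, 89]);


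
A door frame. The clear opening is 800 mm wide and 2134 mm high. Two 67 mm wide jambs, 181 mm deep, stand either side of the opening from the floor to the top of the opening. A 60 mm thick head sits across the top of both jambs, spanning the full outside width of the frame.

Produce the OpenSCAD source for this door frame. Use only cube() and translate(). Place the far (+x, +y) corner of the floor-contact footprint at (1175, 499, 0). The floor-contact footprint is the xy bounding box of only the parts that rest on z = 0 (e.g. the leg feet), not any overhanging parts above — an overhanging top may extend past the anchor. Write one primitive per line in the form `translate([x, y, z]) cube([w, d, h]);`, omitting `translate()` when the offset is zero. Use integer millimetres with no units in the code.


translate([241, 318, 0]) cube([67, 181, 2134]);
translate([1108, 318, 0]) cube([67, 181, 2134]);
translate([241, 318, 2134]) cube([934, 181, 60]);


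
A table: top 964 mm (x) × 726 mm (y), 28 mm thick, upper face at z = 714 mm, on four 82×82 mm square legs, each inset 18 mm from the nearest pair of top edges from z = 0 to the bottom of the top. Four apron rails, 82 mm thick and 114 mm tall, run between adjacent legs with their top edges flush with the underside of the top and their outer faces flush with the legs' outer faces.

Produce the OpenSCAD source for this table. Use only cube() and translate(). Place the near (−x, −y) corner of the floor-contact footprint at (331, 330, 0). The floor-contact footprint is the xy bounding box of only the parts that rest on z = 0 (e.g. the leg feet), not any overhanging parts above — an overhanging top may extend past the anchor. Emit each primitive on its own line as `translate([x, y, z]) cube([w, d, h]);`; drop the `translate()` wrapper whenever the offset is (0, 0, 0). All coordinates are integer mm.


translate([313, 312, 686]) cube([964, 726, 28]);
translate([331, 330, 0]) cube([82, 82, 686]);
translate([1177, 330, 0]) cube([82, 82, 686]);
translate([331, 938, 0]) cube([82, 82, 686]);
translate([1177, 938, 0]) cube([82, 82, 686]);
translate([413, 330, 572]) cube([764, 82, 114]);
translate([413, 938, 572]) cube([764, 82, 114]);
translate([331, 412, 572]) cube([82, 526, 114]);
translate([1177, 412, 572]) cube([82, 526, 114]);


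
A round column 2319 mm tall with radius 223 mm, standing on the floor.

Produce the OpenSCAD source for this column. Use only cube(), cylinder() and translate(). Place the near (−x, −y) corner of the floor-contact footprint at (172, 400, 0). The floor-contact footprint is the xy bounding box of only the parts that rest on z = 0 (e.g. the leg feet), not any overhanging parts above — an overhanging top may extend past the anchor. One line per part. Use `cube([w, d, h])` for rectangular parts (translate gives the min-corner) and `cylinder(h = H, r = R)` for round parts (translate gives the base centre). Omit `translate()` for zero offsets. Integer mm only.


translate([395, 623, 0]) cylinder(h = 2319, r = 223);


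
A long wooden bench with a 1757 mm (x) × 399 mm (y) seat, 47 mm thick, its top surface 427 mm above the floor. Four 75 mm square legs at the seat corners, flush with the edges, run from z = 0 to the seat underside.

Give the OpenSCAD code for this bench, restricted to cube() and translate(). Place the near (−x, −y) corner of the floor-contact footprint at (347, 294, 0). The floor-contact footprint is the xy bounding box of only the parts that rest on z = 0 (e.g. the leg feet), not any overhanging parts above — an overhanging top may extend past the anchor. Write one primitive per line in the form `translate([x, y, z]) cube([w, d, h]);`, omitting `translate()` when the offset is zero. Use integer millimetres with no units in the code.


// leg_h = 427 − 47 = 380
translate([347, 294, 380]) cube([1757, 399, 47]);
translate([347, 294, 0]) cube([75, 75, 380]);
translate([347, 618, 0]) cube([75, 75, 380]);
translate([2029, 294, 0]) cube([75, 75, 380]);
translate([2029, 618, 0]) cube([75, 75, 380]);


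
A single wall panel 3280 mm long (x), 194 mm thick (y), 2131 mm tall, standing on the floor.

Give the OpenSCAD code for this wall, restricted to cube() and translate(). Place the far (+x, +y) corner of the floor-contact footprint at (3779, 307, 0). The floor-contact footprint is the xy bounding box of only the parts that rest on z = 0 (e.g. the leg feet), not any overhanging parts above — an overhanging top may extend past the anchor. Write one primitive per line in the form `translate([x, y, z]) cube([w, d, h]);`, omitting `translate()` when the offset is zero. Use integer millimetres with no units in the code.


translate([499, 113, 0]) cube([3280, 194, 2131]);


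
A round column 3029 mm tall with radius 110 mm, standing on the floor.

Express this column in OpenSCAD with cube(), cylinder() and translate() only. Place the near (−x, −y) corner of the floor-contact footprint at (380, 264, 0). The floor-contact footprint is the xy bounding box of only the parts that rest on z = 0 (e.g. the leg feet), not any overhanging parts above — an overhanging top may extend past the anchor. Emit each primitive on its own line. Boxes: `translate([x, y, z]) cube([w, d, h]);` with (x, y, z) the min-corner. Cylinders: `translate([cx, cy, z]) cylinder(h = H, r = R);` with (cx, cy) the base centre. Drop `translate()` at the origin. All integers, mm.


translate([490, 374, 0]) cylinder(h = 3029, r = 110);


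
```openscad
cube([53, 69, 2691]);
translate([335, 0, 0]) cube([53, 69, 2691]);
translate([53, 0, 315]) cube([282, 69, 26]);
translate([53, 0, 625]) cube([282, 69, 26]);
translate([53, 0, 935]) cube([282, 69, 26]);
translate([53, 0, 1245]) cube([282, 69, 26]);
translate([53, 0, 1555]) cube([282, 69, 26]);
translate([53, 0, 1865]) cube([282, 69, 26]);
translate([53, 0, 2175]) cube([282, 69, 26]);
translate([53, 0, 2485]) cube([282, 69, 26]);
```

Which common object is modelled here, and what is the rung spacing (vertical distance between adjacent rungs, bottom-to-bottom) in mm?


A ladder. The rung spacing is 310 mm.

Two tall 53×69 posts with 8 short bars between them — a ladder. Adjacent rungs sit at z = 315 and z = 625, so the spacing is 625 − 315 = 310 mm.


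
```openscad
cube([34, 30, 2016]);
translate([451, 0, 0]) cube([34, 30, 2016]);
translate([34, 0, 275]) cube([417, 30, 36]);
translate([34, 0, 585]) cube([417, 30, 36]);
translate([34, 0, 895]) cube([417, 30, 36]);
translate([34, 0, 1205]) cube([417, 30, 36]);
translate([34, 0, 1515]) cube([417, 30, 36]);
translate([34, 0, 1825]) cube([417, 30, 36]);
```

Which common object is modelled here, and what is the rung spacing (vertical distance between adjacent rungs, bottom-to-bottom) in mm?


A ladder. The rung spacing is 310 mm.

Two tall 34×30 posts with 6 short bars between them — a ladder. Adjacent rungs sit at z = 275 and z = 585, so the spacing is 585 − 275 = 310 mm.


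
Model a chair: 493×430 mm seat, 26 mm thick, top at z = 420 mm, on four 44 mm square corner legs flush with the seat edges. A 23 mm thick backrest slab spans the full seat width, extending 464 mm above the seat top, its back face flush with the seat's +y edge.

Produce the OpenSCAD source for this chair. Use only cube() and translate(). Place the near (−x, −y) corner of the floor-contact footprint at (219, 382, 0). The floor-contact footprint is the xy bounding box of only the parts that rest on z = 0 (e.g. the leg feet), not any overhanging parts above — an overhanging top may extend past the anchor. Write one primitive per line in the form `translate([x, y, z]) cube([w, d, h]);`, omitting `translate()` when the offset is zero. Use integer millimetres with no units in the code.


translate([219, 382, 394]) cube([493, 430, 26]);
translate([219, 382, 0]) cube([44, 44, 394]);
translate([668, 382, 0]) cube([44, 44, 394]);
translate([219, 768, 0]) cube([44, 44, 394]);
translate([668, 768, 0]) cube([44, 44, 394]);
translate([219, 789, 420]) cube([493, 23, 464]);


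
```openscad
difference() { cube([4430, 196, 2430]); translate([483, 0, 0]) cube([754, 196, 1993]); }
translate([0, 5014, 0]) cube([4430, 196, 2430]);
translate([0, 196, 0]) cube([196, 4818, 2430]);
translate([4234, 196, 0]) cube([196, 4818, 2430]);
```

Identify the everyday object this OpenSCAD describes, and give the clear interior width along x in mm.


A single room. The interior width is 4038 mm.

Four walls enclosing a rectangle with a door in the front wall — a room. Outside width 4430 minus two 196 mm walls gives 4038 mm.


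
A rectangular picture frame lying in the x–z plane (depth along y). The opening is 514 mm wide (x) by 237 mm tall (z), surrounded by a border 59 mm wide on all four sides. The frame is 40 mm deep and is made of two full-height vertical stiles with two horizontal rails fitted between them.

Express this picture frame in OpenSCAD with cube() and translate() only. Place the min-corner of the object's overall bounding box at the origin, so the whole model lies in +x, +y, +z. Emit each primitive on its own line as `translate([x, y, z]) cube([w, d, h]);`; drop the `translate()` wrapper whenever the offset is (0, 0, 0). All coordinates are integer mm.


cube([59, 40, 355]);
translate([573, 0, 0]) cube([59, 40, 355]);
translate([59, 0, 0]) cube([514, 40, 59]);
translate([59, 0, 296]) cube([514, 40, 59]);


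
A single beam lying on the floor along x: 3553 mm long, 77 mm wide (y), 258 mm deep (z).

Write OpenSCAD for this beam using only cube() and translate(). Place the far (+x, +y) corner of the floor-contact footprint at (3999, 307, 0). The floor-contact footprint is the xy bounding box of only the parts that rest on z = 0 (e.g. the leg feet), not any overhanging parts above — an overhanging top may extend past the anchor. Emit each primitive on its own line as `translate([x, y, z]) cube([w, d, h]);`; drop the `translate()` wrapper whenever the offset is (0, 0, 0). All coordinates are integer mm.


translate([446, 230, 0]) cube([3553, 77, 258]);


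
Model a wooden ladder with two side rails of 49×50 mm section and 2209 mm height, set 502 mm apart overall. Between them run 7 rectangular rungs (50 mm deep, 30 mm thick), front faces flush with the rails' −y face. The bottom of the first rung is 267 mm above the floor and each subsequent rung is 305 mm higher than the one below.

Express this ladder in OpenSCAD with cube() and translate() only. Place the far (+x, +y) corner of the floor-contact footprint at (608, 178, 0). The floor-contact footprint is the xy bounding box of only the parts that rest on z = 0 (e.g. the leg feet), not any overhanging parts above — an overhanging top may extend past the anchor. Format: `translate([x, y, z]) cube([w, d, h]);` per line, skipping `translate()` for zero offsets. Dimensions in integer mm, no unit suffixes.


// rung span = 502 - 2*49 = 404
// rung[k] z = 267 + k*305
translate([106, 128, 0]) cube([49, 50, 2209]);
translate([559, 128, 0]) cube([49, 50, 2209]);
translate([155, 128, 267]) cube([404, 50, 30]);
translate([155, 128, 572]) cube([404, 50, 30]);
translate([155, 128, 877]) cube([404, 50, 30]);
translate([155, 128, 1182]) cube([404, 50, 30]);
translate([155, 128, 1487]) cube([404, 50, 30]);
translate([155, 128, 1792]) cube([404, 50, 30]);
translate([155, 128, 2097]) cube([404, 50, 30]);


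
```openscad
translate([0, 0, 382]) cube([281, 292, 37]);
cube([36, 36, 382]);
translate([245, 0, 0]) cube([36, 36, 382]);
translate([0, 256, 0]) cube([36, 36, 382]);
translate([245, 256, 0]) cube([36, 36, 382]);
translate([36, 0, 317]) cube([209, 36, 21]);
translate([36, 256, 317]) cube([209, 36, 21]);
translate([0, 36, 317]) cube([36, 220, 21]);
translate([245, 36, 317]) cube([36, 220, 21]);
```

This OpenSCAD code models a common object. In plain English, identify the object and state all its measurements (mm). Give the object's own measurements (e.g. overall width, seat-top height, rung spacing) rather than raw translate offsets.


A four-legged stool. The seat is a 281×292×37 mm slab whose top surface is at z = 419 mm; four square legs, each 36×36 mm in cross-section, run from the floor (z = 0) to the underside of the seat, each flush with a corner of the seat. Four stretchers, 36 mm wide and 21 mm tall, connect adjacent legs with their undersides at z = 317 mm, each running between the inner faces of the legs it joins and aligned with the legs' outer faces on the other axis.


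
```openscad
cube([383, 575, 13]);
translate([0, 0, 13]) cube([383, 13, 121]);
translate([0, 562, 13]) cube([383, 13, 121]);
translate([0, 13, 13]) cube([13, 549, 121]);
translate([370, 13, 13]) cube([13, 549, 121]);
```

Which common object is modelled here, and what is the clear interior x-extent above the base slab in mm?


An open box. The internal width is 357 mm.

A 383×575 base slab with four walls standing on it — an open box. The base is 383 mm wide and the walls are 13 mm thick, so the internal width is 383 − 2 × 13 = 357 mm.


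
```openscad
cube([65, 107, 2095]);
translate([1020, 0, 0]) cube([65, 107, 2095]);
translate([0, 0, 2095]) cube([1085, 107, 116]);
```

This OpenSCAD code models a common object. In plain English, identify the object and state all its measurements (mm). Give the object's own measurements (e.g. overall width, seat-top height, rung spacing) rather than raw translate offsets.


A door frame. The clear opening is 955 mm wide and 2095 mm high. Two 65 mm wide jambs, 107 mm deep, stand either side of the opening from the floor to the top of the opening. A 116 mm thick head sits across the top of both jambs, spanning the full outside width of the frame.


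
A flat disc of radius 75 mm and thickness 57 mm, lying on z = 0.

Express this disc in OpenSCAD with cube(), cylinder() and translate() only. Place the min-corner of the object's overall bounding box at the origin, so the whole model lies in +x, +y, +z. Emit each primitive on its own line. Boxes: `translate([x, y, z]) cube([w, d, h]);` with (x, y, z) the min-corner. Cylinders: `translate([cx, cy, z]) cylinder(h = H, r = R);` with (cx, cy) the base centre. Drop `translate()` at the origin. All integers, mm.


translate([75, 75, 0]) cylinder(h = 57, r = 75);


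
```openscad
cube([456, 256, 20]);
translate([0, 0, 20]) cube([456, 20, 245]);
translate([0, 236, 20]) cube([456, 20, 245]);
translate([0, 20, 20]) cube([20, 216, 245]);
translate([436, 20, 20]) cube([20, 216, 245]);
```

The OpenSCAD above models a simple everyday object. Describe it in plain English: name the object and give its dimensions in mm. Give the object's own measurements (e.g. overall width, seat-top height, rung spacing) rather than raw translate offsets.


An open-topped rectangular box: outside dimensions 456×256×265 mm, with a uniform wall and base thickness of 20 mm. The base is a full 456×256 slab on the floor; four walls sit on top of the base. The front and back walls (the −y and +y sides) span the full width; the two side walls fit between them.


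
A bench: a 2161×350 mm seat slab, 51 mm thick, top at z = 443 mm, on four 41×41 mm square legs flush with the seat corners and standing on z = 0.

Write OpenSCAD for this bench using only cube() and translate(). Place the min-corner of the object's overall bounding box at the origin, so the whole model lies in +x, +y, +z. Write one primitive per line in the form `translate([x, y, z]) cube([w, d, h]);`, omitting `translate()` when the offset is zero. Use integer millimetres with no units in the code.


translate([0, 0, 392]) cube([2161, 350, 51]);
cube([41, 41, 392]);
translate([0, 309, 0]) cube([41, 41, 392]);
translate([2120, 0, 0]) cube([41, 41, 392]);
translate([2120, 309, 0]) cube([41, 41, 392]);


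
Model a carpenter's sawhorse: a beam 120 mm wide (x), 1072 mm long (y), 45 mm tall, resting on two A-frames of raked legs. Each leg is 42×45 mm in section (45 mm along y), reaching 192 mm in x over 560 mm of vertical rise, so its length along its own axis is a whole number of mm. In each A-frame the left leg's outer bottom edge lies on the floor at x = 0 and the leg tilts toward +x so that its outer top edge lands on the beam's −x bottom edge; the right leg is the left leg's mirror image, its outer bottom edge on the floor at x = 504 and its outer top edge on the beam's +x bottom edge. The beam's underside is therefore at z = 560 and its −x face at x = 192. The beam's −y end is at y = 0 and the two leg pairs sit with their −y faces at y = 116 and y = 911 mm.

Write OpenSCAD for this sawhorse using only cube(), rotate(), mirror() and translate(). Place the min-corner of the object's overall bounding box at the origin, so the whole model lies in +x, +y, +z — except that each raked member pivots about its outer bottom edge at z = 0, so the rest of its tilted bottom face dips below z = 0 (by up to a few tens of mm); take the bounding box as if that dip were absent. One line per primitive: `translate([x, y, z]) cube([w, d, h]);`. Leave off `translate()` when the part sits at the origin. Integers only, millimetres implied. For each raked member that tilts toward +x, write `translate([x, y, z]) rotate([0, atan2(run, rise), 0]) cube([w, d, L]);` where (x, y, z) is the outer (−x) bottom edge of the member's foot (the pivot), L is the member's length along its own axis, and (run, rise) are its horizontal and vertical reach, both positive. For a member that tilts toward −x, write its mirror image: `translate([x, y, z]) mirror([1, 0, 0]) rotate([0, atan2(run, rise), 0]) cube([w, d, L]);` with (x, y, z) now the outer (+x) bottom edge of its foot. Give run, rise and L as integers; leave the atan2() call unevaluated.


// leg length = √(192² + 560²) = 592
// right-leg outer foot x = 2·192 + 120 = 504
// beam min-corner = (192, 0, 560)
translate([192, 0, 560]) cube([120, 1072, 45]);
translate([0, 116, 0]) rotate([0, atan2(192, 560), 0]) cube([42, 45, 592]);
translate([504, 116, 0]) mirror([1, 0, 0]) rotate([0, atan2(192, 560), 0]) cube([42, 45, 592]);
translate([0, 911, 0]) rotate([0, atan2(192, 560), 0]) cube([42, 45, 592]);
translate([504, 911, 0]) mirror([1, 0, 0]) rotate([0, atan2(192, 560), 0]) cube([42, 45, 592]);


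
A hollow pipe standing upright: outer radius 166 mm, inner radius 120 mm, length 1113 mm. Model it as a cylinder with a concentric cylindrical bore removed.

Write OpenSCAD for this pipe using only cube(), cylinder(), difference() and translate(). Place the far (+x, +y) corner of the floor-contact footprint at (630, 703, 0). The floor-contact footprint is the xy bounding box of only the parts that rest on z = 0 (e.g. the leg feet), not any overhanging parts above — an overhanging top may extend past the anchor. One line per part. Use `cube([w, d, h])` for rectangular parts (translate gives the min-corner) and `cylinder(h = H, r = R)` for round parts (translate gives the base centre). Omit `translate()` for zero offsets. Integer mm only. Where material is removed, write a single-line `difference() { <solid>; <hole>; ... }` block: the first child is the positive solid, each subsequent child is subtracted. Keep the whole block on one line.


difference() { translate([464, 537, 0]) cylinder(h = 1113, r = 166); translate([464, 537, 0]) cylinder(h = 1113, r = 120); }


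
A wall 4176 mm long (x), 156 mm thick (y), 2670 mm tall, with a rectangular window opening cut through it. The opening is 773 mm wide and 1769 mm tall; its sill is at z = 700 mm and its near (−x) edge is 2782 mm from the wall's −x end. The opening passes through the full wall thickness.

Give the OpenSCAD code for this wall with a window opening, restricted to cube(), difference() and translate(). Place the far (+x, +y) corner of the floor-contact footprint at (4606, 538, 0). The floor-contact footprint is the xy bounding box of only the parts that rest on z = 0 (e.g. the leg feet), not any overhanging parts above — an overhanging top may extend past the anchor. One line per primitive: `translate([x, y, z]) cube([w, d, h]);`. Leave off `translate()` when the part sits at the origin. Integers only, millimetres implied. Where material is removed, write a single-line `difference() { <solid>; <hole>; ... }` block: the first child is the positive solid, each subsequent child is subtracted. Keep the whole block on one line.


difference() { translate([430, 382, 0]) cube([4176, 156, 2670]); translate([3212, 382, 700]) cube([773, 156, 1769]); }


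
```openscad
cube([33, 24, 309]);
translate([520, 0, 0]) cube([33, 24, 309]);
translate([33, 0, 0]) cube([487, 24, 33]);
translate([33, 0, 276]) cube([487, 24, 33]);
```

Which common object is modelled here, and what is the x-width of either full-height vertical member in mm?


A picture frame. The border width is 33 mm.

Four thin pieces enclosing a rectangular opening — a picture frame. The two full-height stiles are 309 mm tall; the top rail sits at z = 276 and is 33 mm tall, so the border above the opening is 309 − 276 = 33 mm, matching the stile x-width.
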